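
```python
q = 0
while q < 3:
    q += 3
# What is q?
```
Trace:
  q=0
  q=3

Final answer: 3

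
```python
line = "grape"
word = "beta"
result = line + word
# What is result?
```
Trace:
  line='grape'
  line='grape', word='beta'
  line='grape', word='beta', result='grapebeta'

Final answer: 'grapebeta'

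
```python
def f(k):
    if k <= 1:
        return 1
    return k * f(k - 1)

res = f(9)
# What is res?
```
Call trace:
f(k=9)
  f(k=8)
    f(k=7)
      f(k=6)
        f(k=5)
          f(k=4)
            f(k=3)
              f(k=2)
                f(k=1)
                -> return 1
              -> return 2
            -> return 6
          -> return 24
        -> return 120
      -> return 720
    -> return 5040
  -> return 40320
-> return 362880

Final answer: 362880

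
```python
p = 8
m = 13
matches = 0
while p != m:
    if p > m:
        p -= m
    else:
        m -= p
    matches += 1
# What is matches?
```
Trace:
  p=8
  p=8, m=13
  p=8, m=13, matches=0
  p=8, m=5, matches=1
  p=3, m=5, matches=2
  p=3, m=2, matches=3
  p=1, m=2, matches=4
  p=1, m=1, matches=5

Final answer: 5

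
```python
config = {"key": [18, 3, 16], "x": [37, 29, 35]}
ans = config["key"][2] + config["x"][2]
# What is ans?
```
Trace:
  config={'key': [18, 3, 16], 'x': [37, 29, 35]}
  config={'key': [18, 3, 16], 'x': [37, 29, 35]}, ans=51

Final answer: 51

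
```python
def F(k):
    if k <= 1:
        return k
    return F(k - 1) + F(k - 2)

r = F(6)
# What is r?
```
Call trace (a repeated sub-call is expanded the first time; later identical calls just restate its return value):
F(k=6)
  F(k=5)
    F(k=4)
      F(k=3)
        F(k=2)
          F(k=1)
          -> return 1
          F(k=0)
          -> return 0
        -> return 1
        F(k=1)
        -> return 1
      -> return 2
      F(k=2) -> return 1  (same call as traced above)
    -> return 3
    F(k=3) -> return 2  (same call as traced above)
  -> return 5
  F(k=4) -> return 3  (same call as traced above)
-> return 8

Final answer: 8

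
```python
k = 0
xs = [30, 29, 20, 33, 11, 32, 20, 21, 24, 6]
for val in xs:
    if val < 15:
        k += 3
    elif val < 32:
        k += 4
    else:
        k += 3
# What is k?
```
Trace:
  k=0
  k=4, val=30
  k=8, val=29
  k=12, val=20
  k=15, val=33
  k=18, val=11
  k=21, val=32
  k=25, val=20
  k=29, val=21
  k=33, val=24
  k=36, val=6

Final answer: 36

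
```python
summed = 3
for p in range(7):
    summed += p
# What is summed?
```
Trace:
  summed=3
  summed=3, p=0
  summed=4, p=1
  summed=6, p=2
  summed=9, p=3
  summed=13, p=4
  summed=18, p=5
  summed=24, p=6

Final answer: 24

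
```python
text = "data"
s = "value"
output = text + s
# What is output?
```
Trace:
  text='data'
  text='data', s='value'
  text='data', s='value', output='datavalue'

Final answer: 'datavalue'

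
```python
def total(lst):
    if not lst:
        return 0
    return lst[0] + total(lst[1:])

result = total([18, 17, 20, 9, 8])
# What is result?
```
Call trace:
total(lst=[18, 17, 20, 9, 8])
  total(lst=[17, 20, 9, 8])
    total(lst=[20, 9, 8])
      total(lst=[9, 8])
        total(lst=[8])
          total(lst=[])
          -> return 0
        -> return 8
      -> return 17
    -> return 37
  -> return 54
-> return 72

Final answer: 72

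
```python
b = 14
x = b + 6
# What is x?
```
Trace:
  b=14
  b=14, x=20

Final answer: 20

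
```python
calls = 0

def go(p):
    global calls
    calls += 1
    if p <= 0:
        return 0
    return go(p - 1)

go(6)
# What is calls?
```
Call trace:
go(p=6)
  go(p=5)
    go(p=4)
      go(p=3)
        go(p=2)
          go(p=1)
            go(p=0)
            -> return 0
          -> return 0
        -> return 0
      -> return 0
    -> return 0
  -> return 0
-> return 0

calls is incremented once per call. go is entered once for each p = 6, 5, 4, 3, 2, 1, 0 (the p <= 0 call returns without recursing), i.e. 6 + 1 calls.
calls = 7

Final answer: 7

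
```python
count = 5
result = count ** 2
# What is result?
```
Trace:
  count=5
  count=5, result=25

Final answer: 25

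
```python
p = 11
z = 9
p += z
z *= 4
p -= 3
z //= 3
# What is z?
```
Trace:
  p=11
  p=11, z=9
  p=20, z=9
  p=20, z=36
  p=17, z=36
  p=17, z=12

Final answer: 12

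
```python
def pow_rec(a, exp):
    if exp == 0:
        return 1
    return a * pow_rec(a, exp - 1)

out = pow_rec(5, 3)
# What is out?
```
Call trace:
pow_rec(a=5, exp=3)
  pow_rec(a=5, exp=2)
    pow_rec(a=5, exp=1)
      pow_rec(a=5, exp=0)
      -> return 1
    -> return 5
  -> return 25
-> return 125

Final answer: 125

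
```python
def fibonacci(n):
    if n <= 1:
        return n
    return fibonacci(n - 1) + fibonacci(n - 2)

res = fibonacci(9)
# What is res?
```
Call trace (a repeated sub-call is expanded the first time; later identical calls just restate its return value):
fibonacci(n=9)
  fibonacci(n=8)
    fibonacci(n=7)
      fibonacci(n=6)
        fibonacci(n=5)
          fibonacci(n=4)
            fibonacci(n=3)
              fibonacci(n=2)
                fibonacci(n=1)
                -> return 1
                fibonacci(n=0)
                -> return 0
              -> return 1
              fibonacci(n=1)
              -> return 1
            -> return 2
            fibonacci(n=2) -> return 1  (same call as traced above)
          -> return 3
          fibonacci(n=3) -> return 2  (same call as traced above)
        -> return 5
        fibonacci(n=4) -> return 3  (same call as traced above)
      -> return 8
      fibonacci(n=5) -> return 5  (same call as traced above)
    -> return 13
    fibonacci(n=6) -> return 8  (same call as traced above)
  -> return 21
  fibonacci(n=7) -> return 13  (same call as traced above)
-> return 34

Final answer: 34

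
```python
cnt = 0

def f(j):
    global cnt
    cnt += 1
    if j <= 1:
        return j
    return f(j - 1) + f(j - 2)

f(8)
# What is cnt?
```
Call trace (a repeated sub-call is expanded the first time; later identical calls just restate its return value):
f(j=8)
  f(j=7)
    f(j=6)
      f(j=5)
        f(j=4)
          f(j=3)
            f(j=2)
              f(j=1)
              -> return 1
              f(j=0)
              -> return 0
            -> return 1
            f(j=1)
            -> return 1
          -> return 2
          f(j=2) -> return 1  (same call as traced above)
        -> return 3
        f(j=3) -> return 2  (same call as traced above)
      -> return 5
      f(j=4) -> return 3  (same call as traced above)
    -> return 8
    f(j=5) -> return 5  (same call as traced above)
  -> return 13
  f(j=6) -> return 8  (same call as traced above)
-> return 21

cnt is incremented once per call, so count the calls in each subtree. Let C(j) = number of calls made by f(j).
C(0) = C(1) = 1 (base case, no recursion); C(j) = 1 + C(j - 1) + C(j - 2) otherwise.
C(2) = 1 + C(1) + C(0) = 1 + 1 + 1 = 3
C(3) = 1 + C(2) + C(1) = 1 + 3 + 1 = 5
C(4) = 1 + C(3) + C(2) = 1 + 5 + 3 = 9
C(5) = 1 + C(4) + C(3) = 1 + 9 + 5 = 15
C(6) = 1 + C(5) + C(4) = 1 + 15 + 9 = 25
C(7) = 1 + C(6) + C(5) = 1 + 25 + 15 = 41
C(8) = 1 + C(7) + C(6) = 1 + 41 + 25 = 67
cnt = C(8) = 67

Final answer: 67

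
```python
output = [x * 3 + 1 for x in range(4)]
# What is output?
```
Trace:
  x=0
  x=1
  x=2
  x=3
  output=[1, 4, 7, 10]

Final answer: [1, 4, 7, 10]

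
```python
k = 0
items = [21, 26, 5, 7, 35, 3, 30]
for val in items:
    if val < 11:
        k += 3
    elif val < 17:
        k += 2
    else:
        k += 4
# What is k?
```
Trace:
  k=0
  k=4, val=21
  k=8, val=26
  k=11, val=5
  k=14, val=7
  k=18, val=35
  k=21, val=3
  k=25, val=30

Final answer: 25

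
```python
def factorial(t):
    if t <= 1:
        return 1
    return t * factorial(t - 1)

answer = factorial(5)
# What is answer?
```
Call trace:
factorial(t=5)
  factorial(t=4)
    factorial(t=3)
      factorial(t=2)
        factorial(t=1)
        -> return 1
      -> return 2
    -> return 6
  -> return 24
-> return 120

Final answer: 120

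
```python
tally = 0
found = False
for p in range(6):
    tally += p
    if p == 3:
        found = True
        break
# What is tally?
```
Trace:
  tally=0
  tally=0, found=False
  tally=0, found=False, p=0
  tally=1, found=False, p=1
  tally=3, found=False, p=2
  tally=6, found=True, p=3

Final answer: 6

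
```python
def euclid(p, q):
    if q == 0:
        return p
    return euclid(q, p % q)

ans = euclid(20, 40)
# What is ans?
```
Call trace:
euclid(p=20, q=40)
  euclid(p=40, q=20)
    euclid(p=20, q=0)
    -> return 20
  -> return 20
-> return 20

Final answer: 20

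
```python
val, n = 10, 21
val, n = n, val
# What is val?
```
Trace:
  val=10, n=21
  val=21, n=10

Final answer: 21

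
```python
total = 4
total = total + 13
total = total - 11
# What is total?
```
Trace:
  total=4
  total=17
  total=6

Final answer: 6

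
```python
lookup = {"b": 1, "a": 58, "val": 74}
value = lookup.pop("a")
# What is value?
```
Trace:
  lookup={'b': 1, 'a': 58, 'val': 74}
  lookup={'b': 1, 'val': 74}, value=58

Final answer: 58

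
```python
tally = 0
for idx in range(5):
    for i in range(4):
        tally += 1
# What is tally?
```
Trace:
  tally=0
  tally=1, idx=0, i=0
  tally=2, idx=0, i=1
  tally=3, idx=0, i=2
  tally=4, idx=0, i=3
  tally=5, idx=1, i=0
  tally=6, idx=1, i=1
  tally=7, idx=1, i=2
  tally=8, idx=1, i=3
  tally=9, idx=2, i=0
  tally=10, idx=2, i=1
  tally=11, idx=2, i=2
  tally=12, idx=2, i=3
  tally=13, idx=3, i=0
  tally=14, idx=3, i=1
  tally=15, idx=3, i=2
  tally=16, idx=3, i=3
  tally=17, idx=4, i=0
  tally=18, idx=4, i=1
  tally=19, idx=4, i=2
  tally=20, idx=4, i=3

Final answer: 20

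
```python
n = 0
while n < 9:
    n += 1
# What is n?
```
Trace:
  n=0
  n=1
  n=2
  n=3
  n=4
  n=5
  n=6
  n=7
  n=8
  n=9

Final answer: 9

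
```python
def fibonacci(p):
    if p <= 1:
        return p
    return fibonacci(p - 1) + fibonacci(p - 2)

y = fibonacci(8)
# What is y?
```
Call trace (a repeated sub-call is expanded the first time; later identical calls just restate its return value):
fibonacci(p=8)
  fibonacci(p=7)
    fibonacci(p=6)
      fibonacci(p=5)
        fibonacci(p=4)
          fibonacci(p=3)
            fibonacci(p=2)
              fibonacci(p=1)
              -> return 1
              fibonacci(p=0)
              -> return 0
            -> return 1
            fibonacci(p=1)
            -> return 1
          -> return 2
          fibonacci(p=2) -> return 1  (same call as traced above)
        -> return 3
        fibonacci(p=3) -> return 2  (same call as traced above)
      -> return 5
      fibonacci(p=4) -> return 3  (same call as traced above)
    -> return 8
    fibonacci(p=5) -> return 5  (same call as traced above)
  -> return 13
  fibonacci(p=6) -> return 8  (same call as traced above)
-> return 21

Final answer: 21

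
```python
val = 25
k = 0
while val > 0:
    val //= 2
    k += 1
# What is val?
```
Trace:
  val=25
  val=25, k=0
  val=12, k=1
  val=6, k=2
  val=3, k=3
  val=1, k=4
  val=0, k=5

Final answer: 0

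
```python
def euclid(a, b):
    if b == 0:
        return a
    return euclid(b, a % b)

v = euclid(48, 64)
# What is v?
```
Call trace:
euclid(a=48, b=64)
  euclid(a=64, b=48)
    euclid(a=48, b=16)
      euclid(a=16, b=0)
      -> return 16
    -> return 16
  -> return 16
-> return 16

Final answer: 16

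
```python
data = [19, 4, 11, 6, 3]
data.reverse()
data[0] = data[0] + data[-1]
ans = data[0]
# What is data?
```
Trace:
  data=[19, 4, 11, 6, 3]
  data=[3, 6, 11, 4, 19]
  data=[22, 6, 11, 4, 19]
  data=[22, 6, 11, 4, 19], ans=22

Final answer: [22, 6, 11, 4, 19]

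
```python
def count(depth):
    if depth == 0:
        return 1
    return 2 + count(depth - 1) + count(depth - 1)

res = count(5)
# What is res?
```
Call trace (a repeated sub-call is expanded the first time; later identical calls just restate its return value):
count(depth=5)
  count(depth=4)
    count(depth=3)
      count(depth=2)
        count(depth=1)
          count(depth=0)
          -> return 1
          count(depth=0)
          -> return 1
        -> return 4
        count(depth=1) -> return 4  (same call as traced above)
      -> return 10
      count(depth=2) -> return 10  (same call as traced above)
    -> return 22
    count(depth=3) -> return 22  (same call as traced above)
  -> return 46
  count(depth=4) -> return 46  (same call as traced above)
-> return 94

Final answer: 94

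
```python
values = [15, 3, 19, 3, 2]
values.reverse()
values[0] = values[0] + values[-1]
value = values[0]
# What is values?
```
Trace:
  values=[15, 3, 19, 3, 2]
  values=[2, 3, 19, 3, 15]
  values=[17, 3, 19, 3, 15]
  values=[17, 3, 19, 3, 15], value=17

Final answer: [17, 3, 19, 3, 15]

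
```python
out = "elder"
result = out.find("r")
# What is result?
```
Trace:
  out='elder'
  out='elder', result=4

Final answer: 4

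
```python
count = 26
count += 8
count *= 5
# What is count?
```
Trace:
  count=26
  count=34
  count=170

Final answer: 170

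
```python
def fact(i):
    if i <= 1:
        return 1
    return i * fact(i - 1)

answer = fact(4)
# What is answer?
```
Call trace:
fact(i=4)
  fact(i=3)
    fact(i=2)
      fact(i=1)
      -> return 1
    -> return 2
  -> return 6
-> return 24

Final answer: 24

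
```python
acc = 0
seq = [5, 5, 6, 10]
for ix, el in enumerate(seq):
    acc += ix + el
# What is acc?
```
Trace:
  acc=0
  acc=5, ix=0, el=5
  acc=11, ix=1, el=5
  acc=19, ix=2, el=6
  acc=32, ix=3, el=10

Final answer: 32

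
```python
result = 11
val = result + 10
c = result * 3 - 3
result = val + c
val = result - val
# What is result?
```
Trace:
  result=11
  result=11, val=21
  result=11, val=21, c=30
  result=51, val=21, c=30
  result=51, val=30, c=30

Final answer: 51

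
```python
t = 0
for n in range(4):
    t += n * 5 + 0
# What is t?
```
Trace:
  t=0
  t=0, n=0
  t=5, n=1
  t=15, n=2
  t=30, n=3

Final answer: 30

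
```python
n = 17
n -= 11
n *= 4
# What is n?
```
Trace:
  n=17
  n=6
  n=24

Final answer: 24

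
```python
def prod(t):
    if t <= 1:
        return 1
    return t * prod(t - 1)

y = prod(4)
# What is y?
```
Call trace:
prod(t=4)
  prod(t=3)
    prod(t=2)
      prod(t=1)
      -> return 1
    -> return 2
  -> return 6
-> return 24

Final answer: 24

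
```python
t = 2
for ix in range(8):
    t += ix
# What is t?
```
Trace:
  t=2
  t=2, ix=0
  t=3, ix=1
  t=5, ix=2
  t=8, ix=3
  t=12, ix=4
  t=17, ix=5
  t=23, ix=6
  t=30, ix=7

Final answer: 30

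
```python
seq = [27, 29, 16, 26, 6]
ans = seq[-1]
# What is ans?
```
Trace:
  seq=[27, 29, 16, 26, 6]
  seq=[27, 29, 16, 26, 6], ans=6

Final answer: 6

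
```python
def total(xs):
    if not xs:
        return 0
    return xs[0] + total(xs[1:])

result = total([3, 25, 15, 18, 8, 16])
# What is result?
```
Call trace:
total(xs=[3, 25, 15, 18, 8, 16])
  total(xs=[25, 15, 18, 8, 16])
    total(xs=[15, 18, 8, 16])
      total(xs=[18, 8, 16])
        total(xs=[8, 16])
          total(xs=[16])
            total(xs=[])
            -> return 0
          -> return 16
        -> return 24
      -> return 42
    -> return 57
  -> return 82
-> return 85

Final answer: 85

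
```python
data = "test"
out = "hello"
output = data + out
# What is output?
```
Trace:
  data='test'
  data='test', out='hello'
  data='test', out='hello', output='testhello'

Final answer: 'testhello'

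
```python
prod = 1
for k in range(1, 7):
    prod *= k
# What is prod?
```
Trace:
  prod=1
  prod=1, k=1
  prod=2, k=2
  prod=6, k=3
  prod=24, k=4
  prod=120, k=5
  prod=720, k=6

Final answer: 720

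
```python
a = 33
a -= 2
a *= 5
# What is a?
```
Trace:
  a=33
  a=31
  a=155

Final answer: 155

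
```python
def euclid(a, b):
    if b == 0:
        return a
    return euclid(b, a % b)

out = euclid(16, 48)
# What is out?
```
Call trace:
euclid(a=16, b=48)
  euclid(a=48, b=16)
    euclid(a=16, b=0)
    -> return 16
  -> return 16
-> return 16

Final answer: 16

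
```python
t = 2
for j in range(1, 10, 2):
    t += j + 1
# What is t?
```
Trace:
  t=2
  t=4, j=1
  t=8, j=3
  t=14, j=5
  t=22, j=7
  t=32, j=9

Final answer: 32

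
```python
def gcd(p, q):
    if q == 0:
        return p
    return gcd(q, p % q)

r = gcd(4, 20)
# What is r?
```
Call trace:
gcd(p=4, q=20)
  gcd(p=20, q=4)
    gcd(p=4, q=0)
    -> return 4
  -> return 4
-> return 4

Final answer: 4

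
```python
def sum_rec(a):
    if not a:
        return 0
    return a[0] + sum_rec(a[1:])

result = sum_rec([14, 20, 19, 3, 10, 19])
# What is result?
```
Call trace:
sum_rec(a=[14, 20, 19, 3, 10, 19])
  sum_rec(a=[20, 19, 3, 10, 19])
    sum_rec(a=[19, 3, 10, 19])
      sum_rec(a=[3, 10, 19])
        sum_rec(a=[10, 19])
          sum_rec(a=[19])
            sum_rec(a=[])
            -> return 0
          -> return 19
        -> return 29
      -> return 32
    -> return 51
  -> return 71
-> return 85

Final answer: 85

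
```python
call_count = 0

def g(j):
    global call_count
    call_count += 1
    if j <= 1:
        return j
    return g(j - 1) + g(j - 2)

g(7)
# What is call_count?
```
Call trace (a repeated sub-call is expanded the first time; later identical calls just restate its return value):
g(j=7)
  g(j=6)
    g(j=5)
      g(j=4)
        g(j=3)
          g(j=2)
            g(j=1)
            -> return 1
            g(j=0)
            -> return 0
          -> return 1
          g(j=1)
          -> return 1
        -> return 2
        g(j=2) -> return 1  (same call as traced above)
      -> return 3
      g(j=3) -> return 2  (same call as traced above)
    -> return 5
    g(j=4) -> return 3  (same call as traced above)
  -> return 8
  g(j=5) -> return 5  (same call as traced above)
-> return 13

call_count is incremented once per call, so count the calls in each subtree. Let C(j) = number of calls made by g(j).
C(0) = C(1) = 1 (base case, no recursion); C(j) = 1 + C(j - 1) + C(j - 2) otherwise.
C(2) = 1 + C(1) + C(0) = 1 + 1 + 1 = 3
C(3) = 1 + C(2) + C(1) = 1 + 3 + 1 = 5
C(4) = 1 + C(3) + C(2) = 1 + 5 + 3 = 9
C(5) = 1 + C(4) + C(3) = 1 + 9 + 5 = 15
C(6) = 1 + C(5) + C(4) = 1 + 15 + 9 = 25
C(7) = 1 + C(6) + C(5) = 1 + 25 + 15 = 41
call_count = C(7) = 41

Final answer: 41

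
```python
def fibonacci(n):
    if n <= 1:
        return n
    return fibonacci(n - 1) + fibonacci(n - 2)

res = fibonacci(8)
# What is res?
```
Call trace (a repeated sub-call is expanded the first time; later identical calls just restate its return value):
fibonacci(n=8)
  fibonacci(n=7)
    fibonacci(n=6)
      fibonacci(n=5)
        fibonacci(n=4)
          fibonacci(n=3)
            fibonacci(n=2)
              fibonacci(n=1)
              -> return 1
              fibonacci(n=0)
              -> return 0
            -> return 1
            fibonacci(n=1)
            -> return 1
          -> return 2
          fibonacci(n=2) -> return 1  (same call as traced above)
        -> return 3
        fibonacci(n=3) -> return 2  (same call as traced above)
      -> return 5
      fibonacci(n=4) -> return 3  (same call as traced above)
    -> return 8
    fibonacci(n=5) -> return 5  (same call as traced above)
  -> return 13
  fibonacci(n=6) -> return 8  (same call as traced above)
-> return 21

Final answer: 21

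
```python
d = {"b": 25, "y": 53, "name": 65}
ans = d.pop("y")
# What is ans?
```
Trace:
  d={'b': 25, 'y': 53, 'name': 65}
  d={'b': 25, 'name': 65}, ans=53

Final answer: 53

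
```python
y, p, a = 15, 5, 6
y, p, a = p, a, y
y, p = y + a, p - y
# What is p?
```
Trace:
  y=15, p=5, a=6
  y=5, p=6, a=15
  y=20, p=1, a=15

Final answer: 1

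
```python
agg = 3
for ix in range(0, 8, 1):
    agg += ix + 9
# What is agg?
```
Trace:
  agg=3
  agg=12, ix=0
  agg=22, ix=1
  agg=33, ix=2
  agg=45, ix=3
  agg=58, ix=4
  agg=72, ix=5
  agg=87, ix=6
  agg=103, ix=7

Final answer: 103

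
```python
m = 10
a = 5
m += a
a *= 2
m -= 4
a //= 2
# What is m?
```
Trace:
  m=10
  m=10, a=5
  m=15, a=5
  m=15, a=10
  m=11, a=10
  m=11, a=5

Final answer: 11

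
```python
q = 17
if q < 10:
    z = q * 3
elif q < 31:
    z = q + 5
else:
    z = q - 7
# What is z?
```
Trace:
  q=17
  q=17, z=22

Final answer: 22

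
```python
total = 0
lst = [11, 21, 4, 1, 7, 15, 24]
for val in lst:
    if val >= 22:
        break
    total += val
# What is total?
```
Trace:
  total=0
  total=11, val=11
  total=32, val=21
  total=36, val=4
  total=37, val=1
  total=44, val=7
  total=59, val=15
  total=59, val=24

Final answer: 59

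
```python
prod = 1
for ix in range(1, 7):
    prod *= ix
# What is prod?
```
Trace:
  prod=1
  prod=1, ix=1
  prod=2, ix=2
  prod=6, ix=3
  prod=24, ix=4
  prod=120, ix=5
  prod=720, ix=6

Final answer: 720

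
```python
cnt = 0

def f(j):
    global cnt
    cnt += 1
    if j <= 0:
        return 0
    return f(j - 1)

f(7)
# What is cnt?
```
Call trace:
f(j=7)
  f(j=6)
    f(j=5)
      f(j=4)
        f(j=3)
          f(j=2)
            f(j=1)
              f(j=0)
              -> return 0
            -> return 0
          -> return 0
        -> return 0
      -> return 0
    -> return 0
  -> return 0
-> return 0

cnt is incremented once per call. f is entered once for each j = 7, 6, 5, 4, 3, 2, 1, 0 (the j <= 0 call returns without recursing), i.e. 7 + 1 calls.
cnt = 8

Final answer: 8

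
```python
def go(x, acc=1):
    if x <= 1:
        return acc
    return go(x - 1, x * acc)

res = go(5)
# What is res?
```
Call trace:
go(x=5, acc=1)
  go(x=4, acc=5)
    go(x=3, acc=20)
      go(x=2, acc=60)
        go(x=1, acc=120)
        -> return 120
      -> return 120
    -> return 120
  -> return 120
-> return 120

Final answer: 120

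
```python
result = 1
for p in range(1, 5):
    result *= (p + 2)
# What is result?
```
Trace:
  result=1
  result=3, p=1
  result=12, p=2
  result=60, p=3
  result=360, p=4

Final answer: 360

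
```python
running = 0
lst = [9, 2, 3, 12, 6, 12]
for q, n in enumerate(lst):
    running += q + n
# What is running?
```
Trace:
  running=0
  running=9, q=0, n=9
  running=12, q=1, n=2
  running=17, q=2, n=3
  running=32, q=3, n=12
  running=42, q=4, n=6
  running=59, q=5, n=12

Final answer: 59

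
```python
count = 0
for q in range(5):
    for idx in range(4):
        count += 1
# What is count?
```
Trace:
  count=0
  count=1, q=0, idx=0
  count=2, q=0, idx=1
  count=3, q=0, idx=2
  count=4, q=0, idx=3
  count=5, q=1, idx=0
  count=6, q=1, idx=1
  count=7, q=1, idx=2
  count=8, q=1, idx=3
  count=9, q=2, idx=0
  count=10, q=2, idx=1
  count=11, q=2, idx=2
  count=12, q=2, idx=3
  count=13, q=3, idx=0
  count=14, q=3, idx=1
  count=15, q=3, idx=2
  count=16, q=3, idx=3
  count=17, q=4, idx=0
  count=18, q=4, idx=1
  count=19, q=4, idx=2
  count=20, q=4, idx=3

Final answer: 20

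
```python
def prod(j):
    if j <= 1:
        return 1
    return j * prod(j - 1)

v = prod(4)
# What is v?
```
Call trace:
prod(j=4)
  prod(j=3)
    prod(j=2)
      prod(j=1)
      -> return 1
    -> return 2
  -> return 6
-> return 24

Final answer: 24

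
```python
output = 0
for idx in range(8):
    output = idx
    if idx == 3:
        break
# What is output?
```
Trace:
  output=0
  output=0, idx=0
  output=1, idx=1
  output=2, idx=2
  output=3, idx=3

Final answer: 3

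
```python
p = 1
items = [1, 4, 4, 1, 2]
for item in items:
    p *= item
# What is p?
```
Trace:
  p=1
  p=1, item=1
  p=4, item=4
  p=16, item=4
  p=16, item=1
  p=32, item=2

Final answer: 32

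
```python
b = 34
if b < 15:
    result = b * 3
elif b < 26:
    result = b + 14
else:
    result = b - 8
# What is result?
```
Trace:
  b=34
  b=34, result=26

Final answer: 26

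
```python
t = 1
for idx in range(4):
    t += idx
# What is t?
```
Trace:
  t=1
  t=1, idx=0
  t=2, idx=1
  t=4, idx=2
  t=7, idx=3

Final answer: 7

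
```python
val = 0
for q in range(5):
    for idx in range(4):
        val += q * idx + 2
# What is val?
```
Trace:
  val=0
  val=2, q=0, idx=0
  val=4, q=0, idx=1
  val=6, q=0, idx=2
  val=8, q=0, idx=3
  val=10, q=1, idx=0
  val=13, q=1, idx=1
  val=17, q=1, idx=2
  val=22, q=1, idx=3
  val=24, q=2, idx=0
  val=28, q=2, idx=1
  val=34, q=2, idx=2
  val=42, q=2, idx=3
  val=44, q=3, idx=0
  val=49, q=3, idx=1
  val=57, q=3, idx=2
  val=68, q=3, idx=3
  val=70, q=4, idx=0
  val=76, q=4, idx=1
  val=86, q=4, idx=2
  val=100, q=4, idx=3

Final answer: 100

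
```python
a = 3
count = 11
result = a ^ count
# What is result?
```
Trace:
  a=3
  a=3, count=11
  a=3, count=11, result=8

Final answer: 8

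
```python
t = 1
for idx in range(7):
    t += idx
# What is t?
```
Trace:
  t=1
  t=1, idx=0
  t=2, idx=1
  t=4, idx=2
  t=7, idx=3
  t=11, idx=4
  t=16, idx=5
  t=22, idx=6

Final answer: 22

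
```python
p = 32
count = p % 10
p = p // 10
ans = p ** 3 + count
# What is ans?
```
Trace:
  p=32
  p=32, count=2
  p=3, count=2
  p=3, count=2, ans=29

Final answer: 29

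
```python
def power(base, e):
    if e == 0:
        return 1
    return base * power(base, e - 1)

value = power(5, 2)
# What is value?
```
Call trace:
power(base=5, e=2)
  power(base=5, e=1)
    power(base=5, e=0)
    -> return 1
  -> return 5
-> return 25

Final answer: 25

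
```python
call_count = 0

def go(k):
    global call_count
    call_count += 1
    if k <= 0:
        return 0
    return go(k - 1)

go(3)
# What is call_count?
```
Call trace:
go(k=3)
  go(k=2)
    go(k=1)
      go(k=0)
      -> return 0
    -> return 0
  -> return 0
-> return 0

call_count is incremented once per call. go is entered once for each k = 3, 2, 1, 0 (the k <= 0 call returns without recursing), i.e. 3 + 1 calls.
call_count = 4

Final answer: 4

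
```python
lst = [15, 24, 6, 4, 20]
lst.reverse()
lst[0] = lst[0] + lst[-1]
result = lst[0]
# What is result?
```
Trace:
  lst=[15, 24, 6, 4, 20]
  lst=[20, 4, 6, 24, 15]
  lst=[35, 4, 6, 24, 15]
  lst=[35, 4, 6, 24, 15], result=35

Final answer: 35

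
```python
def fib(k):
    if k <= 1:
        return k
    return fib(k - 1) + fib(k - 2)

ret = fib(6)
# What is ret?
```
Call trace (a repeated sub-call is expanded the first time; later identical calls just restate its return value):
fib(k=6)
  fib(k=5)
    fib(k=4)
      fib(k=3)
        fib(k=2)
          fib(k=1)
          -> return 1
          fib(k=0)
          -> return 0
        -> return 1
        fib(k=1)
        -> return 1
      -> return 2
      fib(k=2) -> return 1  (same call as traced above)
    -> return 3
    fib(k=3) -> return 2  (same call as traced above)
  -> return 5
  fib(k=4) -> return 3  (same call as traced above)
-> return 8

Final answer: 8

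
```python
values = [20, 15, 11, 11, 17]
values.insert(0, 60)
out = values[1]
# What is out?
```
Trace:
  values=[20, 15, 11, 11, 17]
  values=[60, 20, 15, 11, 11, 17]
  values=[60, 20, 15, 11, 11, 17], out=20

Final answer: 20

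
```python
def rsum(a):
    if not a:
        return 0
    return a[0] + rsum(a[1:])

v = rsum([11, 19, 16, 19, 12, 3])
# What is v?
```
Call trace:
rsum(a=[11, 19, 16, 19, 12, 3])
  rsum(a=[19, 16, 19, 12, 3])
    rsum(a=[16, 19, 12, 3])
      rsum(a=[19, 12, 3])
        rsum(a=[12, 3])
          rsum(a=[3])
            rsum(a=[])
            -> return 0
          -> return 3
        -> return 15
      -> return 34
    -> return 50
  -> return 69
-> return 80

Final answer: 80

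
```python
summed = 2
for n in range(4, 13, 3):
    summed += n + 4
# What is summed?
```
Trace:
  summed=2
  summed=10, n=4
  summed=21, n=7
  summed=35, n=10

Final answer: 35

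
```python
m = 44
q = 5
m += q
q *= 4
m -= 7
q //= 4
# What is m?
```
Trace:
  m=44
  m=44, q=5
  m=49, q=5
  m=49, q=20
  m=42, q=20
  m=42, q=5

Final answer: 42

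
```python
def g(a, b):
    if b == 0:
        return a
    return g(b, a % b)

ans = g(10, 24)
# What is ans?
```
Call trace:
g(a=10, b=24)
  g(a=24, b=10)
    g(a=10, b=4)
      g(a=4, b=2)
        g(a=2, b=0)
        -> return 2
      -> return 2
    -> return 2
  -> return 2
-> return 2

Final answer: 2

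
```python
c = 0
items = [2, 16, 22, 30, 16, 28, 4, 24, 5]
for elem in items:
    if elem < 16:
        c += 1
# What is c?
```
Trace:
  c=0
  c=1, elem=2
  c=1, elem=16
  c=1, elem=22
  c=1, elem=30
  c=1, elem=16
  c=1, elem=28
  c=2, elem=4
  c=2, elem=24
  c=3, elem=5

Final answer: 3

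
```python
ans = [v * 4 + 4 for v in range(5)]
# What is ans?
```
Trace:
  v=0
  v=1
  v=2
  v=3
  v=4
  ans=[4, 8, 12, 16, 20]

Final answer: [4, 8, 12, 16, 20]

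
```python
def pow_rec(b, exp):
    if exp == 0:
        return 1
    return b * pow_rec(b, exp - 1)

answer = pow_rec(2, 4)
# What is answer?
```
Call trace:
pow_rec(b=2, exp=4)
  pow_rec(b=2, exp=3)
    pow_rec(b=2, exp=2)
      pow_rec(b=2, exp=1)
        pow_rec(b=2, exp=0)
        -> return 1
      -> return 2
    -> return 4
  -> return 8
-> return 16

Final answer: 16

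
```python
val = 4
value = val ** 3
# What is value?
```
Trace:
  val=4
  val=4, value=64

Final answer: 64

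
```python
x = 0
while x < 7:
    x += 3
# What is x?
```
Trace:
  x=0
  x=3
  x=6
  x=9

Final answer: 9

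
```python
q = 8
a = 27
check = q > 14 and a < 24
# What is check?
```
Trace:
  q=8
  q=8, a=27
  q=8, a=27, check=False

Final answer: False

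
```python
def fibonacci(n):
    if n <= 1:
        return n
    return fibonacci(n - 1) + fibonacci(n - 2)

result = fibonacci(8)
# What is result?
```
Call trace (a repeated sub-call is expanded the first time; later identical calls just restate its return value):
fibonacci(n=8)
  fibonacci(n=7)
    fibonacci(n=6)
      fibonacci(n=5)
        fibonacci(n=4)
          fibonacci(n=3)
            fibonacci(n=2)
              fibonacci(n=1)
              -> return 1
              fibonacci(n=0)
              -> return 0
            -> return 1
            fibonacci(n=1)
            -> return 1
          -> return 2
          fibonacci(n=2) -> return 1  (same call as traced above)
        -> return 3
        fibonacci(n=3) -> return 2  (same call as traced above)
      -> return 5
      fibonacci(n=4) -> return 3  (same call as traced above)
    -> return 8
    fibonacci(n=5) -> return 5  (same call as traced above)
  -> return 13
  fibonacci(n=6) -> return 8  (same call as traced above)
-> return 21

Final answer: 21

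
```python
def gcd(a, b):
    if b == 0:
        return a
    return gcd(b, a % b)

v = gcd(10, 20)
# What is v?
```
Call trace:
gcd(a=10, b=20)
  gcd(a=20, b=10)
    gcd(a=10, b=0)
    -> return 10
  -> return 10
-> return 10

Final answer: 10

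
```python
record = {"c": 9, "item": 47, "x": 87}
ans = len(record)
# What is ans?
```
Trace:
  record={'c': 9, 'item': 47, 'x': 87}
  record={'c': 9, 'item': 47, 'x': 87}, ans=3

Final answer: 3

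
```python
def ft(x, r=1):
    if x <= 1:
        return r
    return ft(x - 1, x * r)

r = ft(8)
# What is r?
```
Call trace:
ft(x=8, r=1)
  ft(x=7, r=8)
    ft(x=6, r=56)
      ft(x=5, r=336)
        ft(x=4, r=1680)
          ft(x=3, r=6720)
            ft(x=2, r=20160)
              ft(x=1, r=40320)
              -> return 40320
            -> return 40320
          -> return 40320
        -> return 40320
      -> return 40320
    -> return 40320
  -> return 40320
-> return 40320

Final answer: 40320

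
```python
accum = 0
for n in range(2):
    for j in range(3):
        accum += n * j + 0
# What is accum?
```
Trace:
  accum=0
  accum=0, n=0, j=0
  accum=0, n=0, j=1
  accum=0, n=0, j=2
  accum=0, n=1, j=0
  accum=1, n=1, j=1
  accum=3, n=1, j=2

Final answer: 3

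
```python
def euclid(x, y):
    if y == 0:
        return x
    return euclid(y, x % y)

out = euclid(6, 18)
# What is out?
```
Call trace:
euclid(x=6, y=18)
  euclid(x=18, y=6)
    euclid(x=6, y=0)
    -> return 6
  -> return 6
-> return 6

Final answer: 6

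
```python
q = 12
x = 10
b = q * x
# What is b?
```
Trace:
  q=12
  q=12, x=10
  q=12, x=10, b=120

Final answer: 120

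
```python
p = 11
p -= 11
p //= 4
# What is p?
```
Trace:
  p=11
  p=0
  p=0

Final answer: 0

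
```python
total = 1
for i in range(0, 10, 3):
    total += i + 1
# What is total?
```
Trace:
  total=1
  total=2, i=0
  total=6, i=3
  total=13, i=6
  total=23, i=9

Final answer: 23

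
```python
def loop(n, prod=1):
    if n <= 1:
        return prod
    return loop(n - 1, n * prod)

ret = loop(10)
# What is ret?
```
Call trace:
loop(n=10, prod=1)
  loop(n=9, prod=10)
    loop(n=8, prod=90)
      loop(n=7, prod=720)
        loop(n=6, prod=5040)
          loop(n=5, prod=30240)
            loop(n=4, prod=151200)
              loop(n=3, prod=604800)
                loop(n=2, prod=1814400)
                  loop(n=1, prod=3628800)
                  -> return 3628800
                -> return 3628800
              -> return 3628800
            -> return 3628800
          -> return 3628800
        -> return 3628800
      -> return 3628800
    -> return 3628800
  -> return 3628800
-> return 3628800

Final answer: 3628800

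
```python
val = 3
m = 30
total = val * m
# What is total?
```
Trace:
  val=3
  val=3, m=30
  val=3, m=30, total=90

Final answer: 90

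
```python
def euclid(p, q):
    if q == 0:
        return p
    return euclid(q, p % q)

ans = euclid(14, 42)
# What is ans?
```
Call trace:
euclid(p=14, q=42)
  euclid(p=42, q=14)
    euclid(p=14, q=0)
    -> return 14
  -> return 14
-> return 14

Final answer: 14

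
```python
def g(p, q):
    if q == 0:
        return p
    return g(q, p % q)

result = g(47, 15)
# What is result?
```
Call trace:
g(p=47, q=15)
  g(p=15, q=2)
    g(p=2, q=1)
      g(p=1, q=0)
      -> return 1
    -> return 1
  -> return 1
-> return 1

Final answer: 1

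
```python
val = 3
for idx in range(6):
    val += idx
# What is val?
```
Trace:
  val=3
  val=3, idx=0
  val=4, idx=1
  val=6, idx=2
  val=9, idx=3
  val=13, idx=4
  val=18, idx=5

Final answer: 18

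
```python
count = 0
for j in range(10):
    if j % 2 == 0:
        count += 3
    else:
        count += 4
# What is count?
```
Trace:
  count=0
  count=3, j=0
  count=7, j=1
  count=10, j=2
  count=14, j=3
  count=17, j=4
  count=21, j=5
  count=24, j=6
  count=28, j=7
  count=31, j=8
  count=35, j=9

Final answer: 35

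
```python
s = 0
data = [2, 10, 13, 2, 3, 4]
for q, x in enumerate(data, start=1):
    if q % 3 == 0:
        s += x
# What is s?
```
Trace:
  s=0
  s=0, q=1, x=2
  s=0, q=2, x=10
  s=13, q=3, x=13
  s=13, q=4, x=2
  s=13, q=5, x=3
  s=17, q=6, x=4

Final answer: 17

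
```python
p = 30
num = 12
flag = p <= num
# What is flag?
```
Trace:
  p=30
  p=30, num=12
  p=30, num=12, flag=False

Final answer: False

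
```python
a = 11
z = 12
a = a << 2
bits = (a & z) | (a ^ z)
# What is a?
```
Trace:
  a=11
  a=11, z=12
  a=44, z=12
  a=44, z=12, bits=44

Final answer: 44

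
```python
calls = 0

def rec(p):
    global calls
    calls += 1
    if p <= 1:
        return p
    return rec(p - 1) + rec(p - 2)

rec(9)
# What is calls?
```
Call trace (a repeated sub-call is expanded the first time; later identical calls just restate its return value):
rec(p=9)
  rec(p=8)
    rec(p=7)
      rec(p=6)
        rec(p=5)
          rec(p=4)
            rec(p=3)
              rec(p=2)
                rec(p=1)
                -> return 1
                rec(p=0)
                -> return 0
              -> return 1
              rec(p=1)
              -> return 1
            -> return 2
            rec(p=2) -> return 1  (same call as traced above)
          -> return 3
          rec(p=3) -> return 2  (same call as traced above)
        -> return 5
        rec(p=4) -> return 3  (same call as traced above)
      -> return 8
      rec(p=5) -> return 5  (same call as traced above)
    -> return 13
    rec(p=6) -> return 8  (same call as traced above)
  -> return 21
  rec(p=7) -> return 13  (same call as traced above)
-> return 34

calls is incremented once per call, so count the calls in each subtree. Let C(p) = number of calls made by rec(p).
C(0) = C(1) = 1 (base case, no recursion); C(p) = 1 + C(p - 1) + C(p - 2) otherwise.
C(2) = 1 + C(1) + C(0) = 1 + 1 + 1 = 3
C(3) = 1 + C(2) + C(1) = 1 + 3 + 1 = 5
C(4) = 1 + C(3) + C(2) = 1 + 5 + 3 = 9
C(5) = 1 + C(4) + C(3) = 1 + 9 + 5 = 15
C(6) = 1 + C(5) + C(4) = 1 + 15 + 9 = 25
C(7) = 1 + C(6) + C(5) = 1 + 25 + 15 = 41
C(8) = 1 + C(7) + C(6) = 1 + 41 + 25 = 67
C(9) = 1 + C(8) + C(7) = 1 + 67 + 41 = 109
calls = C(9) = 109

Final answer: 109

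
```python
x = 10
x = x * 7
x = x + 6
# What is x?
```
Trace:
  x=10
  x=70
  x=76

Final answer: 76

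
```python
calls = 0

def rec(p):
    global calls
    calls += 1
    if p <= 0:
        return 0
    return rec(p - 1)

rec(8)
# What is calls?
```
Call trace:
rec(p=8)
  rec(p=7)
    rec(p=6)
      rec(p=5)
        rec(p=4)
          rec(p=3)
            rec(p=2)
              rec(p=1)
                rec(p=0)
                -> return 0
              -> return 0
            -> return 0
          -> return 0
        -> return 0
      -> return 0
    -> return 0
  -> return 0
-> return 0

calls is incremented once per call. rec is entered once for each p = 8, 7, 6, 5, 4, 3, 2, 1, 0 (the p <= 0 call returns without recursing), i.e. 8 + 1 calls.
calls = 9

Final answer: 9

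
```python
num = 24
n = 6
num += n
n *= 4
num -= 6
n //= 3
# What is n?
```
Trace:
  num=24
  num=24, n=6
  num=30, n=6
  num=30, n=24
  num=24, n=24
  num=24, n=8

Final answer: 8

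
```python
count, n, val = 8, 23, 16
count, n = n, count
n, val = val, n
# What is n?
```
Trace:
  count=8, n=23, val=16
  count=23, n=8, val=16
  count=23, n=16, val=8

Final answer: 16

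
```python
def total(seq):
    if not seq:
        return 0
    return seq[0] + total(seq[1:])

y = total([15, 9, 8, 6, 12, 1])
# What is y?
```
Call trace:
total(seq=[15, 9, 8, 6, 12, 1])
  total(seq=[9, 8, 6, 12, 1])
    total(seq=[8, 6, 12, 1])
      total(seq=[6, 12, 1])
        total(seq=[12, 1])
          total(seq=[1])
            total(seq=[])
            -> return 0
          -> return 1
        -> return 13
      -> return 19
    -> return 27
  -> return 36
-> return 51

Final answer: 51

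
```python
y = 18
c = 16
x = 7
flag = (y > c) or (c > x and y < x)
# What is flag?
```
Trace:
  y=18
  y=18, c=16
  y=18, c=16, x=7
  y=18, c=16, x=7, flag=True

Final answer: True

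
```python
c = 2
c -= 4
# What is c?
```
Trace:
  c=2
  c=-2

Final answer: -2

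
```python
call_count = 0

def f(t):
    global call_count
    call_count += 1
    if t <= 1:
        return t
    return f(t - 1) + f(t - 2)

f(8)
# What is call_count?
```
Call trace (a repeated sub-call is expanded the first time; later identical calls just restate its return value):
f(t=8)
  f(t=7)
    f(t=6)
      f(t=5)
        f(t=4)
          f(t=3)
            f(t=2)
              f(t=1)
              -> return 1
              f(t=0)
              -> return 0
            -> return 1
            f(t=1)
            -> return 1
          -> return 2
          f(t=2) -> return 1  (same call as traced above)
        -> return 3
        f(t=3) -> return 2  (same call as traced above)
      -> return 5
      f(t=4) -> return 3  (same call as traced above)
    -> return 8
    f(t=5) -> return 5  (same call as traced above)
  -> return 13
  f(t=6) -> return 8  (same call as traced above)
-> return 21

call_count is incremented once per call, so count the calls in each subtree. Let C(t) = number of calls made by f(t).
C(0) = C(1) = 1 (base case, no recursion); C(t) = 1 + C(t - 1) + C(t - 2) otherwise.
C(2) = 1 + C(1) + C(0) = 1 + 1 + 1 = 3
C(3) = 1 + C(2) + C(1) = 1 + 3 + 1 = 5
C(4) = 1 + C(3) + C(2) = 1 + 5 + 3 = 9
C(5) = 1 + C(4) + C(3) = 1 + 9 + 5 = 15
C(6) = 1 + C(5) + C(4) = 1 + 15 + 9 = 25
C(7) = 1 + C(6) + C(5) = 1 + 25 + 15 = 41
C(8) = 1 + C(7) + C(6) = 1 + 41 + 25 = 67
call_count = C(8) = 67

Final answer: 67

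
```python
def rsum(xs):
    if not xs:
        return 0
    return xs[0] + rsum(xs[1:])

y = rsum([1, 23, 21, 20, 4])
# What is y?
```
Call trace:
rsum(xs=[1, 23, 21, 20, 4])
  rsum(xs=[23, 21, 20, 4])
    rsum(xs=[21, 20, 4])
      rsum(xs=[20, 4])
        rsum(xs=[4])
          rsum(xs=[])
          -> return 0
        -> return 4
      -> return 24
    -> return 45
  -> return 68
-> return 69

Final answer: 69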